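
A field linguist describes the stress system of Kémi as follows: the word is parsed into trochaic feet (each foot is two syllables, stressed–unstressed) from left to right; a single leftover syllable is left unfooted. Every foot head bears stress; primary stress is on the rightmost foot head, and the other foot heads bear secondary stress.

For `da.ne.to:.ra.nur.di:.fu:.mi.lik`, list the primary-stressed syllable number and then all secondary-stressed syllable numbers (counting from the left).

Parse left to right into trochaic (ˈσσ) feet: (ˈda.ne) (ˈto:.ra) (ˈnur.di:) (ˈfu:.mi) lik. Syllable 9 is left unfooted.
Foot heads (stressed positions): 1, 3, 5, 7.
End Rule Rightmost: primary stress on the rightmost head = syllable 7.
Secondary stress on 1, 3, 5: ˌda.ne.ˌto:.ra.ˌnur.di:.ˈfu:.mi.lik.

primary 7, secondary 1, 3, 5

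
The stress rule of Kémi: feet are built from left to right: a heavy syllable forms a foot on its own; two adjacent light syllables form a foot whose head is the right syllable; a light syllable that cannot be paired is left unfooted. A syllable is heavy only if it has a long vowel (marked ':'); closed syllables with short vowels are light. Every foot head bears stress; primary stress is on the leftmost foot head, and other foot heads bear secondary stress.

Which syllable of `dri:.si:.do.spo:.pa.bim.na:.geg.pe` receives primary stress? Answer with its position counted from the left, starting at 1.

1

Weights: 1 dri: H, 2 si: H, 3 do L, 4 spo: H, 5 pa L, 6 bim L, 7 na: H, 8 geg L, 9 pe L.
Parse left to right (heavy = foot alone; LL = one foot; stranded L unfooted): (ˈdri:) (ˈsi:) do (ˈspo:) (pa.ˈbim) (ˈna:) (geg.ˈpe).
Foot heads: 1, 2, 4, 6, 7, 9.
Primary stress on the leftmost head = syllable 1.
Primary stress: syllable 1 → ˈdri:.si:.do.spo:.pa.bim.na:.geg.pe.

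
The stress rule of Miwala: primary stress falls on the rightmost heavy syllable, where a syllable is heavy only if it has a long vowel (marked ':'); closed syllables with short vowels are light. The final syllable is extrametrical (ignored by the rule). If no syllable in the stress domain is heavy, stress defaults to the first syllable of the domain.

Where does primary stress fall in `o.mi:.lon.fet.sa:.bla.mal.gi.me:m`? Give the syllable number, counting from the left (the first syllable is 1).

The final syllable (9, me:m) is extrametrical; the stress domain is syllables 1–8.
Weights: 1 o L, 2 mi: H, 3 lon L, 4 fet L, 5 sa: H, 6 bla L, 7 mal L, 8 gi L.
Heavy syllables in the domain: 2, 5. The rightmost is syllable 5 (sa:).
Primary stress: syllable 5 → o.mi:.lon.fet.ˈsa:.bla.mal.gi.me:m.

5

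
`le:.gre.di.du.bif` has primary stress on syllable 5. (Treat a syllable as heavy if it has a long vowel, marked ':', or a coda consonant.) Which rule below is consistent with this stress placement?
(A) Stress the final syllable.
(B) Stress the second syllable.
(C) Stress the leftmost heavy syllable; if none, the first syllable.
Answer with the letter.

A

Rule A → syllable 5 ✓.
Rule B → syllable 2 (observed: 5).
Rule C → syllable 1 (observed: 5).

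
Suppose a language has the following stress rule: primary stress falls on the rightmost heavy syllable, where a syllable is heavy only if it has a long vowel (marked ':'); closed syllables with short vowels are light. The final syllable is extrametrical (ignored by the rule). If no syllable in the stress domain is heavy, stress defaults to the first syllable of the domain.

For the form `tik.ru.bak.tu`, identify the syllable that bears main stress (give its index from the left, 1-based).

The final syllable (4, tu) is extrametrical; the stress domain is syllables 1–3.
Weights: 1 tik L, 2 ru L, 3 bak L.
No heavy syllable in the domain; default to the first syllable of the domain = syllable 1.
Primary stress: syllable 1 → ˈtik.ru.bak.tu.

1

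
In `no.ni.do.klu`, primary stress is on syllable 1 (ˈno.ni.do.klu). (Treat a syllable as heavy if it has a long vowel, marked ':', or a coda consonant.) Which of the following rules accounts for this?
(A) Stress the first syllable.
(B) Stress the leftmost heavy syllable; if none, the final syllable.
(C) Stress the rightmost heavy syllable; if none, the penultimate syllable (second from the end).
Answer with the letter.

A

Rule A → syllable 1 ✓.
Rule B → syllable 4 (observed: 1).
Rule C → syllable 3 (observed: 1).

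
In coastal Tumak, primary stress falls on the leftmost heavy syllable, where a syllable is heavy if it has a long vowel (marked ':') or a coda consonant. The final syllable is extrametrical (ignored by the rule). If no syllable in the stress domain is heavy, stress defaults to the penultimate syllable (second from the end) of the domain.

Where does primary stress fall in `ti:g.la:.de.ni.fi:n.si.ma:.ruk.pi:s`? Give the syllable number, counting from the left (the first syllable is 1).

The final syllable (9, pi:s) is extrametrical; the stress domain is syllables 1–8.
Weights: 1 ti:g H, 2 la: H, 3 de L, 4 ni L, 5 fi:n H, 6 si L, 7 ma: H, 8 ruk H.
Heavy syllables in the domain: 1, 2, 5, 7, 8. The leftmost is syllable 1 (ti:g).
Primary stress: syllable 1 → ˈti:g.la:.de.ni.fi:n.si.ma:.ruk.pi:s.

1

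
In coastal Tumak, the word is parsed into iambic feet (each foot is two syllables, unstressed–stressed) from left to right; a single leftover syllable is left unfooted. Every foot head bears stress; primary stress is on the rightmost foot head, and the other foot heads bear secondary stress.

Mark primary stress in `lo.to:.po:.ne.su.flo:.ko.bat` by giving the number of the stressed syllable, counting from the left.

8

Parse left to right into iambic (σˈσ) feet: (lo.ˈto:) (po:.ˈne) (su.ˈflo:) (ko.ˈbat).
Foot heads (stressed positions): 2, 4, 6, 8.
End Rule Rightmost: primary stress on the rightmost head = syllable 8.
Primary stress: syllable 8 → lo.to:.po:.ne.su.flo:.ko.ˈbat.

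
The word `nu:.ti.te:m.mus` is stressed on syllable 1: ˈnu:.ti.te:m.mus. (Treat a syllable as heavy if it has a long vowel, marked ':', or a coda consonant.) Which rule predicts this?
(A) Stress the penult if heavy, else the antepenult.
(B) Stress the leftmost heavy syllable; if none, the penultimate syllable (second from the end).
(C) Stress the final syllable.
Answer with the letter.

B

Rule A → syllable 3 (observed: 1).
Rule B → syllable 1 ✓.
Rule C → syllable 4 (observed: 1).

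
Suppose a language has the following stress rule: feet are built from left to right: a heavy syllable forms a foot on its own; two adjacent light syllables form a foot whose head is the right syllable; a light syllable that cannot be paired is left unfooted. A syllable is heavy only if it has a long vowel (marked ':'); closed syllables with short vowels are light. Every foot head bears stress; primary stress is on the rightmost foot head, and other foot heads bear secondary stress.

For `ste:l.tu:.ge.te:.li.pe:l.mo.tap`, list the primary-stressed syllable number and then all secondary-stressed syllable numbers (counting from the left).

primary 8, secondary 1, 2, 4, 6

Weights: 1 ste:l H, 2 tu: H, 3 ge L, 4 te: H, 5 li L, 6 pe:l H, 7 mo L, 8 tap L.
Parse left to right (heavy = foot alone; LL = one foot; stranded L unfooted): (ˈste:l) (ˈtu:) ge (ˈte:) li (ˈpe:l) (mo.ˈtap).
Foot heads: 1, 2, 4, 6, 8.
Primary stress on the rightmost head = syllable 8.
Secondary stress on 1, 2, 4, 6: ˌste:l.ˌtu:.ge.ˌte:.li.ˌpe:l.mo.ˈtap.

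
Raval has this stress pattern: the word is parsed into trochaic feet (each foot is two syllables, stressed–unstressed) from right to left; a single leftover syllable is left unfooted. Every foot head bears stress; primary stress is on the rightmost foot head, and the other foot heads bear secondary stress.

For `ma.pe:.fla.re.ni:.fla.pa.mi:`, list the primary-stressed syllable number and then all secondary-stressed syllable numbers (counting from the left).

Parse right to left into trochaic (ˈσσ) feet: (ˈma.pe:) (ˈfla.re) (ˈni:.fla) (ˈpa.mi:).
Foot heads (stressed positions): 1, 3, 5, 7.
End Rule Rightmost: primary stress on the rightmost head = syllable 7.
Secondary stress on 1, 3, 5: ˌma.pe:.ˌfla.re.ˌni:.fla.ˈpa.mi:.

primary 7, secondary 1, 3, 5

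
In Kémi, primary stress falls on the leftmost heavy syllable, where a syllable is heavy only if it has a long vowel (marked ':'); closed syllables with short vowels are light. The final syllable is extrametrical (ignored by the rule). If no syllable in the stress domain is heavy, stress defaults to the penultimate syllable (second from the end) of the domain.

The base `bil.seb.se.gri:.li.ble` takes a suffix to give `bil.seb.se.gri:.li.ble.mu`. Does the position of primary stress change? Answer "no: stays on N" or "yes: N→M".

Base `bil.seb.se.gri:.li.ble` (6 syllables):
  The final syllable (6, ble) is extrametrical; the stress domain is syllables 1–5.
  Weights: 1 bil L, 2 seb L, 3 se L, 4 gri: H, 5 li L.
  Heavy syllables in the domain: 4. The leftmost is syllable 4 (gri:).
  → primary stress on syllable 4.
Suffixed `bil.seb.se.gri:.li.ble.mu` (7 syllables):
  The final syllable (7, mu) is extrametrical; the stress domain is syllables 1–6.
  Weights: 1 bil L, 2 seb L, 3 se L, 4 gri: H, 5 li L, 6 ble L.
  Heavy syllables in the domain: 4. The leftmost is syllable 4 (gri:).
  → primary stress on syllable 4.

no: stays on 4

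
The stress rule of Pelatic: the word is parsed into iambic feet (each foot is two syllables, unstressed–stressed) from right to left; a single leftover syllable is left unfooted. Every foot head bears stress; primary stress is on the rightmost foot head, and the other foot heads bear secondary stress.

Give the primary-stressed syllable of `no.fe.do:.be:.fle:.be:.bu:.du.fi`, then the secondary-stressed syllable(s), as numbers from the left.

primary 9, secondary 3, 5, 7

Parse right to left into iambic (σˈσ) feet: no (fe.ˈdo:) (be:.ˈfle:) (be:.ˈbu:) (du.ˈfi). Syllable 1 is left unfooted.
Foot heads (stressed positions): 3, 5, 7, 9.
End Rule Rightmost: primary stress on the rightmost head = syllable 9.
Secondary stress on 3, 5, 7: no.fe.ˌdo:.be:.ˌfle:.be:.ˌbu:.du.ˈfi.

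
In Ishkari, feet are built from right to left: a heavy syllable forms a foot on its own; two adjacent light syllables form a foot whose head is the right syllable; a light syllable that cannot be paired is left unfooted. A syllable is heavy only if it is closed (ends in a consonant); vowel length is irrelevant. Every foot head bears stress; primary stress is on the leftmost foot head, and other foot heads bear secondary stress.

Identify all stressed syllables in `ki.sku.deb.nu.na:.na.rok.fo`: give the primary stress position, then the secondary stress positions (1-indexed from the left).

Weights: 1 ki L, 2 sku L, 3 deb H, 4 nu L, 5 na: L, 6 na L, 7 rok H, 8 fo L.
Parse right to left (heavy = foot alone; LL = one foot; stranded L unfooted): (ki.ˈsku) (ˈdeb) nu (na:.ˈna) (ˈrok) fo.
Foot heads: 2, 3, 6, 7.
Primary stress on the leftmost head = syllable 2.
Secondary stress on 3, 6, 7: ki.ˈsku.ˌdeb.nu.na:.ˌna.ˌrok.fo.

primary 2, secondary 3, 6, 7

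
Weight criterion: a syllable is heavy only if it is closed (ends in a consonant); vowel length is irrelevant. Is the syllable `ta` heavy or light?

light

`ta`: short vowel, open (no coda). Open (no coda) → light.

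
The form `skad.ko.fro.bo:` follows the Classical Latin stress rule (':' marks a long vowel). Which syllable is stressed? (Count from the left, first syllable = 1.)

2

Classical Latin: stress the penult if heavy (long vowel or closed), else the antepenult.
Weights: 2 ko L, 3 fro L, 4 bo: H.
The penult (syllable 3, fro) is light, so stress falls on the antepenult (syllable 2, ko).
Stress on syllable 2: skad.ˈko.fro.bo:.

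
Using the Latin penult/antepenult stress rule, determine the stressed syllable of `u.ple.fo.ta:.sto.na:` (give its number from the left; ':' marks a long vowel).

Classical Latin: stress the penult if heavy (long vowel or closed), else the antepenult.
Weights: 4 ta: H, 5 sto L, 6 na: H.
The penult (syllable 5, sto) is light, so stress falls on the antepenult (syllable 4, ta:).
Stress on syllable 4: u.ple.fo.ˈta:.sto.na:.

4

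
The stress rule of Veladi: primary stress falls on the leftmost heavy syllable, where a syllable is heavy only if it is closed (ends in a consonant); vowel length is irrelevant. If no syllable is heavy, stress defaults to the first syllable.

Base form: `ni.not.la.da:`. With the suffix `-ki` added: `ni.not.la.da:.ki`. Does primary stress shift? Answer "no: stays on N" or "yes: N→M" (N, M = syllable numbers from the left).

no: stays on 2

Base `ni.not.la.da:` (4 syllables):
  Weights: 1 ni L, 2 not H, 3 la L, 4 da: L.
  Heavy syllables in the domain: 2. The leftmost is syllable 2 (not).
  → primary stress on syllable 2.
Suffixed `ni.not.la.da:.ki` (5 syllables):
  Weights: 1 ni L, 2 not H, 3 la L, 4 da: L, 5 ki L.
  Heavy syllables in the domain: 2. The leftmost is syllable 2 (not).
  → primary stress on syllable 2.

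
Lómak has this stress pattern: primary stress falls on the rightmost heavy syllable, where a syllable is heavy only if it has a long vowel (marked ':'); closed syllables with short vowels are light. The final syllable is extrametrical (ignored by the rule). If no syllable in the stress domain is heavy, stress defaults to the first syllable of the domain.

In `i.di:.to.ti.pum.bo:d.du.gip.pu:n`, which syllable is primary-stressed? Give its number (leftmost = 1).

6

The final syllable (9, pu:n) is extrametrical; the stress domain is syllables 1–8.
Weights: 1 i L, 2 di: H, 3 to L, 4 ti L, 5 pum L, 6 bo:d H, 7 du L, 8 gip L.
Heavy syllables in the domain: 2, 6. The rightmost is syllable 6 (bo:d).
Primary stress: syllable 6 → i.di:.to.ti.pum.ˈbo:d.du.gip.pu:n.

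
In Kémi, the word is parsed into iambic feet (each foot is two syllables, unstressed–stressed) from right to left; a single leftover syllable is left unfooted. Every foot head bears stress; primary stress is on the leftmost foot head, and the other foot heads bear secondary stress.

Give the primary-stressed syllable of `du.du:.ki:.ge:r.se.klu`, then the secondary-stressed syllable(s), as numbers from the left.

Parse right to left into iambic (σˈσ) feet: (du.ˈdu:) (ki:.ˈge:r) (se.ˈklu).
Foot heads (stressed positions): 2, 4, 6.
End Rule Leftmost: primary stress on the leftmost head = syllable 2.
Secondary stress on 4, 6: du.ˈdu:.ki:.ˌge:r.se.ˌklu.

primary 2, secondary 4, 6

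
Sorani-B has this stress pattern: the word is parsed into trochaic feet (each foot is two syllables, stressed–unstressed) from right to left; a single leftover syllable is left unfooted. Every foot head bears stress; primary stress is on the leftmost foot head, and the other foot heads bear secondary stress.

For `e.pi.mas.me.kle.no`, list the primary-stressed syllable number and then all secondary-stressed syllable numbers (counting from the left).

Parse right to left into trochaic (ˈσσ) feet: (ˈe.pi) (ˈmas.me) (ˈkle.no).
Foot heads (stressed positions): 1, 3, 5.
End Rule Leftmost: primary stress on the leftmost head = syllable 1.
Secondary stress on 3, 5: ˈe.pi.ˌmas.me.ˌkle.no.

primary 1, secondary 3, 5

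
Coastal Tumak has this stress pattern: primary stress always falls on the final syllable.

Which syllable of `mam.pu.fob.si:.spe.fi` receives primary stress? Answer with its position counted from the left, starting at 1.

6

The word has 6 syllables; the final syllable is syllable 6 (fi).
Primary stress: syllable 6 → mam.pu.fob.si:.spe.ˈfi.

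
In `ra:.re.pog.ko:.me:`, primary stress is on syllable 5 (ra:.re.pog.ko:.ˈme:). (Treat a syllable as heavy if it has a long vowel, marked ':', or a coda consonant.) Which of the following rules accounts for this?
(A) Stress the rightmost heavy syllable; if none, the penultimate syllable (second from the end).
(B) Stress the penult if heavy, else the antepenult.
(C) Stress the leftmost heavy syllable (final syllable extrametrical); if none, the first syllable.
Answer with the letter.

A

Rule A → syllable 5 ✓.
Rule B → syllable 4 (observed: 5).
Rule C → syllable 1 (observed: 5).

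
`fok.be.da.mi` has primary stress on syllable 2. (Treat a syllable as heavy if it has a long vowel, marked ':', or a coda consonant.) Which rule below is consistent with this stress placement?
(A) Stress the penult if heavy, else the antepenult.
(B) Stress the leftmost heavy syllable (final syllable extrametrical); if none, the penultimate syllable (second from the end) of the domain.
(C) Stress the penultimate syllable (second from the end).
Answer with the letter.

A

Rule A → syllable 2 ✓.
Rule B → syllable 1 (observed: 2).
Rule C → syllable 3 (observed: 2).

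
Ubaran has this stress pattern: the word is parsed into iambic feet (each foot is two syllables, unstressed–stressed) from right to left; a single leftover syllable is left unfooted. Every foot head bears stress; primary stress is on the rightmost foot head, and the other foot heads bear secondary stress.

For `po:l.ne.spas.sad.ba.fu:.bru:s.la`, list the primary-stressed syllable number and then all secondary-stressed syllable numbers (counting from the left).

Parse right to left into iambic (σˈσ) feet: (po:l.ˈne) (spas.ˈsad) (ba.ˈfu:) (bru:s.ˈla).
Foot heads (stressed positions): 2, 4, 6, 8.
End Rule Rightmost: primary stress on the rightmost head = syllable 8.
Secondary stress on 2, 4, 6: po:l.ˌne.spas.ˌsad.ba.ˌfu:.bru:s.ˈla.

primary 8, secondary 2, 4, 6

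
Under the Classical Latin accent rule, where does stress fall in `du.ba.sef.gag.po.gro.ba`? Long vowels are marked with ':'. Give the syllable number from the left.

5

Classical Latin: stress the penult if heavy (long vowel or closed), else the antepenult.
Weights: 5 po L, 6 gro L, 7 ba L.
The penult (syllable 6, gro) is light, so stress falls on the antepenult (syllable 5, po).
Stress on syllable 5: du.ba.sef.gag.ˈpo.gro.ba.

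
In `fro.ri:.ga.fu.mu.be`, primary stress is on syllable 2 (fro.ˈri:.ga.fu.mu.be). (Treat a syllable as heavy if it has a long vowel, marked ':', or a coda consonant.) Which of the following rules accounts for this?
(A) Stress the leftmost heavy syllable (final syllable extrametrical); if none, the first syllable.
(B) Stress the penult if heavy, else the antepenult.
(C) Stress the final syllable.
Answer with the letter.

Rule A → syllable 2 ✓.
Rule B → syllable 4 (observed: 2).
Rule C → syllable 6 (observed: 2).

A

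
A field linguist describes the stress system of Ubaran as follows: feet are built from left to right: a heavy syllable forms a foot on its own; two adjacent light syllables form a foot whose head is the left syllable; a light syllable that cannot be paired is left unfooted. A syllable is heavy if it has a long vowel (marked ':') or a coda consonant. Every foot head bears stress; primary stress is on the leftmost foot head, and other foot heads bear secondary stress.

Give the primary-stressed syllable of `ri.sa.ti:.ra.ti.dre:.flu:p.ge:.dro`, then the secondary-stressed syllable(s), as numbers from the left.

primary 1, secondary 3, 4, 6, 7, 8

Weights: 1 ri L, 2 sa L, 3 ti: H, 4 ra L, 5 ti L, 6 dre: H, 7 flu:p H, 8 ge: H, 9 dro L.
Parse left to right (heavy = foot alone; LL = one foot; stranded L unfooted): (ˈri.sa) (ˈti:) (ˈra.ti) (ˈdre:) (ˈflu:p) (ˈge:) dro.
Foot heads: 1, 3, 4, 6, 7, 8.
Primary stress on the leftmost head = syllable 1.
Secondary stress on 3, 4, 6, 7, 8: ˈri.sa.ˌti:.ˌra.ti.ˌdre:.ˌflu:p.ˌge:.dro.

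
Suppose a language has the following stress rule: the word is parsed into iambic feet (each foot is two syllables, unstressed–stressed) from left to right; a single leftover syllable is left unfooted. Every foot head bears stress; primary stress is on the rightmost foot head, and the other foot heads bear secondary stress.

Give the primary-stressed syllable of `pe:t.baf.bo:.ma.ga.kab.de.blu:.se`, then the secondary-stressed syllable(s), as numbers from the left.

Parse left to right into iambic (σˈσ) feet: (pe:t.ˈbaf) (bo:.ˈma) (ga.ˈkab) (de.ˈblu:) se. Syllable 9 is left unfooted.
Foot heads (stressed positions): 2, 4, 6, 8.
End Rule Rightmost: primary stress on the rightmost head = syllable 8.
Secondary stress on 2, 4, 6: pe:t.ˌbaf.bo:.ˌma.ga.ˌkab.de.ˈblu:.se.

primary 8, secondary 2, 4, 6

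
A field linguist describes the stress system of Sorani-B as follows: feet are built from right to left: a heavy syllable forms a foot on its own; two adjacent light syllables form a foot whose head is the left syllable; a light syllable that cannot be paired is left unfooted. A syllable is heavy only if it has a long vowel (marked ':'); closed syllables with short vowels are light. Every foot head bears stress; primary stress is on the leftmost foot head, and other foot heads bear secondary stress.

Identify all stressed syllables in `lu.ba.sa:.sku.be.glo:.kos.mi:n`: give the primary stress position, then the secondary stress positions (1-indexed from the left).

Weights: 1 lu L, 2 ba L, 3 sa: H, 4 sku L, 5 be L, 6 glo: H, 7 kos L, 8 mi:n H.
Parse right to left (heavy = foot alone; LL = one foot; stranded L unfooted): (ˈlu.ba) (ˈsa:) (ˈsku.be) (ˈglo:) kos (ˈmi:n).
Foot heads: 1, 3, 4, 6, 8.
Primary stress on the leftmost head = syllable 1.
Secondary stress on 3, 4, 6, 8: ˈlu.ba.ˌsa:.ˌsku.be.ˌglo:.kos.ˌmi:n.

primary 1, secondary 3, 4, 6, 8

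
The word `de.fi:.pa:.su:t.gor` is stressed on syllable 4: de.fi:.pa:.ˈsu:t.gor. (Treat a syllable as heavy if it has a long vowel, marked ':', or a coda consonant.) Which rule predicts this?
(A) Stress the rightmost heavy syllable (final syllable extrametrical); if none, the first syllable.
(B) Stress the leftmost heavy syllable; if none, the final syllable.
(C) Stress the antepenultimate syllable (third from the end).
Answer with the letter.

A

Rule A → syllable 4 ✓.
Rule B → syllable 2 (observed: 4).
Rule C → syllable 3 (observed: 4).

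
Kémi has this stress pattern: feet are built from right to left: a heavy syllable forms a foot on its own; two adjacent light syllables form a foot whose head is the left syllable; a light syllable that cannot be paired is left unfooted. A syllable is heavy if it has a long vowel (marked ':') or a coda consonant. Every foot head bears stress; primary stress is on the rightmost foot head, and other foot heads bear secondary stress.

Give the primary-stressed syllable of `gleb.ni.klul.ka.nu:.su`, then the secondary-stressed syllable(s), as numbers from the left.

primary 5, secondary 1, 3

Weights: 1 gleb H, 2 ni L, 3 klul H, 4 ka L, 5 nu: H, 6 su L.
Parse right to left (heavy = foot alone; LL = one foot; stranded L unfooted): (ˈgleb) ni (ˈklul) ka (ˈnu:) su.
Foot heads: 1, 3, 5.
Primary stress on the rightmost head = syllable 5.
Secondary stress on 1, 3: ˌgleb.ni.ˌklul.ka.ˈnu:.su.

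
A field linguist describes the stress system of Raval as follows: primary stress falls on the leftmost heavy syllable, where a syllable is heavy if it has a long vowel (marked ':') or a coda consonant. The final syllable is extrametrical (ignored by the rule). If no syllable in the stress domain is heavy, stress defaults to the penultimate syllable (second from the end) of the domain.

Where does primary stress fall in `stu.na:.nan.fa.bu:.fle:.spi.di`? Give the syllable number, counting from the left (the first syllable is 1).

2

The final syllable (8, di) is extrametrical; the stress domain is syllables 1–7.
Weights: 1 stu L, 2 na: H, 3 nan H, 4 fa L, 5 bu: H, 6 fle: H, 7 spi L.
Heavy syllables in the domain: 2, 3, 5, 6. The leftmost is syllable 2 (na:).
Primary stress: syllable 2 → stu.ˈna:.nan.fa.bu:.fle:.spi.di.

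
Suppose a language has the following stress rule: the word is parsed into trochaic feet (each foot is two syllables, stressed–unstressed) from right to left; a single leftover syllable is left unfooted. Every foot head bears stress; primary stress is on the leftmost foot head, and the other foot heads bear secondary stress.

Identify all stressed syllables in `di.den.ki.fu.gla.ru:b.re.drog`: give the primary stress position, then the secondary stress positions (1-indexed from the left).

Parse right to left into trochaic (ˈσσ) feet: (ˈdi.den) (ˈki.fu) (ˈgla.ru:b) (ˈre.drog).
Foot heads (stressed positions): 1, 3, 5, 7.
End Rule Leftmost: primary stress on the leftmost head = syllable 1.
Secondary stress on 3, 5, 7: ˈdi.den.ˌki.fu.ˌgla.ru:b.ˌre.drog.

primary 1, secondary 3, 5, 7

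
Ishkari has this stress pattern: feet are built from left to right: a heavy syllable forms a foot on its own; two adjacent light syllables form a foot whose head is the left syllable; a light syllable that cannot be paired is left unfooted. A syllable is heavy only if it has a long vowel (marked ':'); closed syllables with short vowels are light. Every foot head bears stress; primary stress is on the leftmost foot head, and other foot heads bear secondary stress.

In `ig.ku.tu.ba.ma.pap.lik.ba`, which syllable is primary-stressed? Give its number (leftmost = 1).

Weights: 1 ig L, 2 ku L, 3 tu L, 4 ba L, 5 ma L, 6 pap L, 7 lik L, 8 ba L.
Parse left to right (heavy = foot alone; LL = one foot; stranded L unfooted): (ˈig.ku) (ˈtu.ba) (ˈma.pap) (ˈlik.ba).
Foot heads: 1, 3, 5, 7.
Primary stress on the leftmost head = syllable 1.
Primary stress: syllable 1 → ˈig.ku.tu.ba.ma.pap.lik.ba.

1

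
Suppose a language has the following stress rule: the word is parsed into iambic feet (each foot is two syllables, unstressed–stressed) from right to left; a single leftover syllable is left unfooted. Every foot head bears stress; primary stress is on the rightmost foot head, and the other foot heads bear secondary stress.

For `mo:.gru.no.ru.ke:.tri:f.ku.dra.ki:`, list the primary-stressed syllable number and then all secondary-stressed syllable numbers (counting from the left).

primary 9, secondary 3, 5, 7

Parse right to left into iambic (σˈσ) feet: mo: (gru.ˈno) (ru.ˈke:) (tri:f.ˈku) (dra.ˈki:). Syllable 1 is left unfooted.
Foot heads (stressed positions): 3, 5, 7, 9.
End Rule Rightmost: primary stress on the rightmost head = syllable 9.
Secondary stress on 3, 5, 7: mo:.gru.ˌno.ru.ˌke:.tri:f.ˌku.dra.ˈki:.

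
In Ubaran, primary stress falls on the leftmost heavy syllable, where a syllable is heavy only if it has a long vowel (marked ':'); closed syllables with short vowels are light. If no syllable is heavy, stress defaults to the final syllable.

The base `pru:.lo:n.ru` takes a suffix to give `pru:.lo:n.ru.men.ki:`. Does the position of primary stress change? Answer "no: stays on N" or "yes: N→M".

no: stays on 1

Base `pru:.lo:n.ru` (3 syllables):
  Weights: 1 pru: H, 2 lo:n H, 3 ru L.
  Heavy syllables in the domain: 1, 2. The leftmost is syllable 1 (pru:).
  → primary stress on syllable 1.
Suffixed `pru:.lo:n.ru.men.ki:` (5 syllables):
  Weights: 1 pru: H, 2 lo:n H, 3 ru L, 4 men L, 5 ki: H.
  Heavy syllables in the domain: 1, 2, 5. The leftmost is syllable 1 (pru:).
  → primary stress on syllable 1.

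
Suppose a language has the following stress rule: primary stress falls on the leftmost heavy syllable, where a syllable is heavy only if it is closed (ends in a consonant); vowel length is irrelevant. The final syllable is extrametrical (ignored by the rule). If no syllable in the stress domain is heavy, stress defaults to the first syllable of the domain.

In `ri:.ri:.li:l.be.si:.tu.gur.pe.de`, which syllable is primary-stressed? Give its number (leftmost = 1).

3

The final syllable (9, de) is extrametrical; the stress domain is syllables 1–8.
Weights: 1 ri: L, 2 ri: L, 3 li:l H, 4 be L, 5 si: L, 6 tu L, 7 gur H, 8 pe L.
Heavy syllables in the domain: 3, 7. The leftmost is syllable 3 (li:l).
Primary stress: syllable 3 → ri:.ri:.ˈli:l.be.si:.tu.gur.pe.de.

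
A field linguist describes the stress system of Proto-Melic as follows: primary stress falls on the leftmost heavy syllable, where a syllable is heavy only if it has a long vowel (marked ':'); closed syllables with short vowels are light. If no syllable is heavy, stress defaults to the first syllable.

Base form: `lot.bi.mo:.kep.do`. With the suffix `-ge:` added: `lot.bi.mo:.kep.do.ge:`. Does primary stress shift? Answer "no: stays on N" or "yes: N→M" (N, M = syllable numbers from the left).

Base `lot.bi.mo:.kep.do` (5 syllables):
  Weights: 1 lot L, 2 bi L, 3 mo: H, 4 kep L, 5 do L.
  Heavy syllables in the domain: 3. The leftmost is syllable 3 (mo:).
  → primary stress on syllable 3.
Suffixed `lot.bi.mo:.kep.do.ge:` (6 syllables):
  Weights: 1 lot L, 2 bi L, 3 mo: H, 4 kep L, 5 do L, 6 ge: H.
  Heavy syllables in the domain: 3, 6. The leftmost is syllable 3 (mo:).
  → primary stress on syllable 3.

no: stays on 3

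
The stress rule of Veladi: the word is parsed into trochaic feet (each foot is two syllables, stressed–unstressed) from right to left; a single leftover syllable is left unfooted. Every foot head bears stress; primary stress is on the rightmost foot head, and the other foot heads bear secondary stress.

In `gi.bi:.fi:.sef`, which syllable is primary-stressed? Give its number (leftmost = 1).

Parse right to left into trochaic (ˈσσ) feet: (ˈgi.bi:) (ˈfi:.sef).
Foot heads (stressed positions): 1, 3.
End Rule Rightmost: primary stress on the rightmost head = syllable 3.
Primary stress: syllable 3 → gi.bi:.ˈfi:.sef.

3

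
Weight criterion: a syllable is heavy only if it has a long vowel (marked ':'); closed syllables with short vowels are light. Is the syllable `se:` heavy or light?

heavy

`se:`: long vowel, open (no coda). Long vowel → heavy.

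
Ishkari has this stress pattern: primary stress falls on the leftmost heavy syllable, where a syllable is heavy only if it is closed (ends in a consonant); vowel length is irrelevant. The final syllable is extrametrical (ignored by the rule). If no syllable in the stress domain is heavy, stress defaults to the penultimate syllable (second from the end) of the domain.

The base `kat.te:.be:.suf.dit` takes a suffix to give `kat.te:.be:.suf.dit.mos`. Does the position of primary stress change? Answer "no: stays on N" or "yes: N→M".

Base `kat.te:.be:.suf.dit` (5 syllables):
  The final syllable (5, dit) is extrametrical; the stress domain is syllables 1–4.
  Weights: 1 kat H, 2 te: L, 3 be: L, 4 suf H.
  Heavy syllables in the domain: 1, 4. The leftmost is syllable 1 (kat).
  → primary stress on syllable 1.
Suffixed `kat.te:.be:.suf.dit.mos` (6 syllables):
  The final syllable (6, mos) is extrametrical; the stress domain is syllables 1–5.
  Weights: 1 kat H, 2 te: L, 3 be: L, 4 suf H, 5 dit H.
  Heavy syllables in the domain: 1, 4, 5. The leftmost is syllable 1 (kat).
  → primary stress on syllable 1.

no: stays on 1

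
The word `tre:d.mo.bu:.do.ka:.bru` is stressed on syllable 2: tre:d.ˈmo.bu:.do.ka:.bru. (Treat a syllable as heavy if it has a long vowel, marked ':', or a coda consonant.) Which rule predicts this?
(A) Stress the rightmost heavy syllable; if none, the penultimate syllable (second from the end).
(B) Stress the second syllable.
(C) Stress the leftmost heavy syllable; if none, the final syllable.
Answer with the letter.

Rule A → syllable 5 (observed: 2).
Rule B → syllable 2 ✓.
Rule C → syllable 1 (observed: 2).

B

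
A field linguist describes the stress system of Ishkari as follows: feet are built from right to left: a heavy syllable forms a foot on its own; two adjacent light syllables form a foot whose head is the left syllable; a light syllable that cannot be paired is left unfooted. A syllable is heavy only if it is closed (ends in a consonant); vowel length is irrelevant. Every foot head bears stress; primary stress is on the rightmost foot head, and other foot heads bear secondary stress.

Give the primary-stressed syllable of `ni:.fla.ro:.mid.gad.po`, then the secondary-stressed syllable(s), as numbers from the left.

primary 5, secondary 2, 4

Weights: 1 ni: L, 2 fla L, 3 ro: L, 4 mid H, 5 gad H, 6 po L.
Parse right to left (heavy = foot alone; LL = one foot; stranded L unfooted): ni: (ˈfla.ro:) (ˈmid) (ˈgad) po.
Foot heads: 2, 4, 5.
Primary stress on the rightmost head = syllable 5.
Secondary stress on 2, 4: ni:.ˌfla.ro:.ˌmid.ˈgad.po.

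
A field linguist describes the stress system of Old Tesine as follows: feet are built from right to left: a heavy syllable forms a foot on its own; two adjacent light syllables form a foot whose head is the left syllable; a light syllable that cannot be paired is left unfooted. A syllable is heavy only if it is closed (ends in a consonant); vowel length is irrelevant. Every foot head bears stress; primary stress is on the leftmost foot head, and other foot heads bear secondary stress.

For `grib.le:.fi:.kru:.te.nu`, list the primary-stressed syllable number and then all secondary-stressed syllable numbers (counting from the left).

Weights: 1 grib H, 2 le: L, 3 fi: L, 4 kru: L, 5 te L, 6 nu L.
Parse right to left (heavy = foot alone; LL = one foot; stranded L unfooted): (ˈgrib) le: (ˈfi:.kru:) (ˈte.nu).
Foot heads: 1, 3, 5.
Primary stress on the leftmost head = syllable 1.
Secondary stress on 3, 5: ˈgrib.le:.ˌfi:.kru:.ˌte.nu.

primary 1, secondary 3, 5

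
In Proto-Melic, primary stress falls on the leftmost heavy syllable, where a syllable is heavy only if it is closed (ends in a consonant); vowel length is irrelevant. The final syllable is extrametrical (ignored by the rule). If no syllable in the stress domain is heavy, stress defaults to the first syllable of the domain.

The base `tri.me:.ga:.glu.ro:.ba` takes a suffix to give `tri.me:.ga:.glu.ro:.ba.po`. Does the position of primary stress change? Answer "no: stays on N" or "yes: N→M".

no: stays on 1

Base `tri.me:.ga:.glu.ro:.ba` (6 syllables):
  The final syllable (6, ba) is extrametrical; the stress domain is syllables 1–5.
  Weights: 1 tri L, 2 me: L, 3 ga: L, 4 glu L, 5 ro: L.
  No heavy syllable in the domain; default to the first syllable of the domain = syllable 1.
  → primary stress on syllable 1.
Suffixed `tri.me:.ga:.glu.ro:.ba.po` (7 syllables):
  The final syllable (7, po) is extrametrical; the stress domain is syllables 1–6.
  Weights: 1 tri L, 2 me: L, 3 ga: L, 4 glu L, 5 ro: L, 6 ba L.
  No heavy syllable in the domain; default to the first syllable of the domain = syllable 1.
  → primary stress on syllable 1.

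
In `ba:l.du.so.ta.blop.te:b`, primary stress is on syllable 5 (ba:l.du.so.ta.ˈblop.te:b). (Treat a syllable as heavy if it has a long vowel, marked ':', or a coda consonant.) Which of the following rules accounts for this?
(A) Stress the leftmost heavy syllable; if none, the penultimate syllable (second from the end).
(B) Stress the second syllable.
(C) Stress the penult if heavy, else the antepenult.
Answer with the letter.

C

Rule A → syllable 1 (observed: 5).
Rule B → syllable 2 (observed: 5).
Rule C → syllable 5 ✓.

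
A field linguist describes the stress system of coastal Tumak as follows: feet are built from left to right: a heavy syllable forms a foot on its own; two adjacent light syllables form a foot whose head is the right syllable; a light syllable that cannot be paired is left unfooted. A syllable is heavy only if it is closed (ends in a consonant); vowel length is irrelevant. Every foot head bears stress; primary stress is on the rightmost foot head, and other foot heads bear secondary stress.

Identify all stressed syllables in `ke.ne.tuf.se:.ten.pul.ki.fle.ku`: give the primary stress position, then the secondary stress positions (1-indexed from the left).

Weights: 1 ke L, 2 ne L, 3 tuf H, 4 se: L, 5 ten H, 6 pul H, 7 ki L, 8 fle L, 9 ku L.
Parse left to right (heavy = foot alone; LL = one foot; stranded L unfooted): (ke.ˈne) (ˈtuf) se: (ˈten) (ˈpul) (ki.ˈfle) ku.
Foot heads: 2, 3, 5, 6, 8.
Primary stress on the rightmost head = syllable 8.
Secondary stress on 2, 3, 5, 6: ke.ˌne.ˌtuf.se:.ˌten.ˌpul.ki.ˈfle.ku.

primary 8, secondary 2, 3, 5, 6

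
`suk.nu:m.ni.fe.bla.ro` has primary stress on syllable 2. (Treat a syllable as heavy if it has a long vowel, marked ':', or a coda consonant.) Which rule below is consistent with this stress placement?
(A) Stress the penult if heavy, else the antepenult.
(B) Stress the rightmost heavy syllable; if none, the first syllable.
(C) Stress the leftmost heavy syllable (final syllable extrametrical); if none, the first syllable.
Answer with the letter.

B

Rule A → syllable 4 (observed: 2).
Rule B → syllable 2 ✓.
Rule C → syllable 1 (observed: 2).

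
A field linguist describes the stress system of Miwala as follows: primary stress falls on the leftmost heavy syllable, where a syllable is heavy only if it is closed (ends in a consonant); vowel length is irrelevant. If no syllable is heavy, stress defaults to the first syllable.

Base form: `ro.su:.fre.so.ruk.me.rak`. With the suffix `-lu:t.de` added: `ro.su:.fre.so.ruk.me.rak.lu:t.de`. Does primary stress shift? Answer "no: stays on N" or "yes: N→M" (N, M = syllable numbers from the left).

no: stays on 5

Base `ro.su:.fre.so.ruk.me.rak` (7 syllables):
  Weights: 1 ro L, 2 su: L, 3 fre L, 4 so L, 5 ruk H, 6 me L, 7 rak H.
  Heavy syllables in the domain: 5, 7. The leftmost is syllable 5 (ruk).
  → primary stress on syllable 5.
Suffixed `ro.su:.fre.so.ruk.me.rak.lu:t.de` (9 syllables):
  Weights: 1 ro L, 2 su: L, 3 fre L, 4 so L, 5 ruk H, 6 me L, 7 rak H, 8 lu:t H, 9 de L.
  Heavy syllables in the domain: 5, 7, 8. The leftmost is syllable 5 (ruk).
  → primary stress on syllable 5.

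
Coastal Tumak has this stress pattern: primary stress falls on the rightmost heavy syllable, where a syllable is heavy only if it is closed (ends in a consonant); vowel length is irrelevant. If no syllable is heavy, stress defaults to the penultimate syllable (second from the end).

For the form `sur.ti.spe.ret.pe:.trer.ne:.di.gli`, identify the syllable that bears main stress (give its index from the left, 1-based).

Weights: 1 sur H, 2 ti L, 3 spe L, 4 ret H, 5 pe: L, 6 trer H, 7 ne: L, 8 di L, 9 gli L.
Heavy syllables in the domain: 1, 4, 6. The rightmost is syllable 6 (trer).
Primary stress: syllable 6 → sur.ti.spe.ret.pe:.ˈtrer.ne:.di.gli.

6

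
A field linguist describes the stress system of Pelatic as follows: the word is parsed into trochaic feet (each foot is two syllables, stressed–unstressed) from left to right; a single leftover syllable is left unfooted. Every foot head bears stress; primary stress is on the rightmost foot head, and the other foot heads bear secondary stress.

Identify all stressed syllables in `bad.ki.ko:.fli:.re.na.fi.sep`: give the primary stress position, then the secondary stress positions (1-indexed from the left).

Parse left to right into trochaic (ˈσσ) feet: (ˈbad.ki) (ˈko:.fli:) (ˈre.na) (ˈfi.sep).
Foot heads (stressed positions): 1, 3, 5, 7.
End Rule Rightmost: primary stress on the rightmost head = syllable 7.
Secondary stress on 1, 3, 5: ˌbad.ki.ˌko:.fli:.ˌre.na.ˈfi.sep.

primary 7, secondary 1, 3, 5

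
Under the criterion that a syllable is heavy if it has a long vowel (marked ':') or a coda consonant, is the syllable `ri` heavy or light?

light

`ri`: short vowel, open (no coda). Short vowel, open → light.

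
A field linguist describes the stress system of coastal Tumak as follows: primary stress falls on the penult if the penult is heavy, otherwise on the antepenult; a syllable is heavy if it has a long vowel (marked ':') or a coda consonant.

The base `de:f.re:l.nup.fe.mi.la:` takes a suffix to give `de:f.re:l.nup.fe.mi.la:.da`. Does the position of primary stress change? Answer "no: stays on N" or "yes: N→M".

Base `de:f.re:l.nup.fe.mi.la:` (6 syllables):
  Weights: 4 fe L, 5 mi L, 6 la: H.
  The penult (syllable 5, mi) is light, so stress falls on the antepenult (syllable 4, fe).
  → primary stress on syllable 4.
Suffixed `de:f.re:l.nup.fe.mi.la:.da` (7 syllables):
  Weights: 5 mi L, 6 la: H, 7 da L.
  The penult (syllable 6, la:) is heavy, so it takes stress.
  → primary stress on syllable 6.

yes: 4→6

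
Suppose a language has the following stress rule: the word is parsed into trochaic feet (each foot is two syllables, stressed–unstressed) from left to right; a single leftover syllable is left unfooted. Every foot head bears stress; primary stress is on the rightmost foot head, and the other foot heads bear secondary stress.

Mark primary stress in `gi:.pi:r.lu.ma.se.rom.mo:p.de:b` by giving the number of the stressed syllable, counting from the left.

Parse left to right into trochaic (ˈσσ) feet: (ˈgi:.pi:r) (ˈlu.ma) (ˈse.rom) (ˈmo:p.de:b).
Foot heads (stressed positions): 1, 3, 5, 7.
End Rule Rightmost: primary stress on the rightmost head = syllable 7.
Primary stress: syllable 7 → gi:.pi:r.lu.ma.se.rom.ˈmo:p.de:b.

7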